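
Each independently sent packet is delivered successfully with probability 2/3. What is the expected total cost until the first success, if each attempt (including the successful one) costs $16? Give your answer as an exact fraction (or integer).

E[#attempts] = 1/p = 3/2; E[cost] = 16·3/2 = 24.

$24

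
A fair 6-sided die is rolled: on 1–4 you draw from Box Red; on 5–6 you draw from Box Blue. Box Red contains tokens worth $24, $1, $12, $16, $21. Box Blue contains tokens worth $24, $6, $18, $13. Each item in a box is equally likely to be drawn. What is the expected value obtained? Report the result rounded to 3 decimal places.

$14.950

E[X | Box Red] = (24 + 1 + 12 + 16 + 21)/5 = 74/5
E[X | Box Blue] = (24 + 6 + 18 + 13)/4 = 61/4
E[X] = (2/3)·74/5 + (1/3)·61/4 = 299/20 ≈ 14.950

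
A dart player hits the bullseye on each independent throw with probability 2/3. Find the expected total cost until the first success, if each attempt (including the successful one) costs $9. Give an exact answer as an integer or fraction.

E[#attempts] = 1/p = 3/2; E[cost] = 9·3/2 = 27/2.

27/2 dollars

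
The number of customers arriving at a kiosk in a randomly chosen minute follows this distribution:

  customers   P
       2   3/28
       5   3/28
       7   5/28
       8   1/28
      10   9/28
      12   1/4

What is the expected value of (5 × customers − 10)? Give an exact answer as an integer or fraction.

E[5x-10] = (3/28)·0 + (3/28)·15 + (5/28)·25 + (1/28)·30 + (9/28)·40 + (1/4)·50
     = 65/2

65/2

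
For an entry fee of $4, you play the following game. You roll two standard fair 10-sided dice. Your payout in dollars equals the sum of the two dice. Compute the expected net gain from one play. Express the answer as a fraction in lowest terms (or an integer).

$7

Distribution of the sum of the two dice: 2 w.p. 1/100, 3 w.p. 1/50, 4 w.p. 3/100, 5 w.p. 1/25, 6 w.p. 1/20, 7 w.p. 3/50, …
E[payout] = (1/100)·2 + (1/50)·3 + (3/100)·4 + (1/25)·5 + (1/20)·6 + (3/50)·7 + (7/100)·8 + (2/25)·9 + (9/100)·10 + (1/10)·11 + (9/100)·12 + (2/25)·13 + (7/100)·14 + (3/50)·15 + (1/20)·16 + (1/25)·17 + (3/100)·18 + (1/50)·19 + (1/100)·20 = 11
Expected profit = 11 − 4 = 7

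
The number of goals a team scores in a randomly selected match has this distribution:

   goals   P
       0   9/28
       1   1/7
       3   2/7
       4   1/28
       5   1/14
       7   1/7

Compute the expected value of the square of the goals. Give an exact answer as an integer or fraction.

E[X²] = (9/28)·0 + (1/7)·1 + (2/7)·9 + (1/28)·16 + (1/14)·25 + (1/7)·49
     = 169/14

169/14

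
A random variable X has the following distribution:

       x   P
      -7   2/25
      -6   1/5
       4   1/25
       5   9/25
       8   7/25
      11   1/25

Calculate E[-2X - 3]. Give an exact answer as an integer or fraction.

E[-2x-3] = (2/25)·11 + (1/5)·9 + (1/25)·(-11) + (9/25)·(-13) + (7/25)·(-19) + (1/25)·(-25)
     = -219/25

-219/25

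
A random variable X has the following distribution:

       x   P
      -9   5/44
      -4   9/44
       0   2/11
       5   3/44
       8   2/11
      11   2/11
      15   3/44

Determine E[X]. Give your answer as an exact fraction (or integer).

131/44

E[X] = (5/44)·(-9) + (9/44)·(-4) + (2/11)·0 + (3/44)·5 + (2/11)·8 + (2/11)·11 + (3/44)·15
     = 131/44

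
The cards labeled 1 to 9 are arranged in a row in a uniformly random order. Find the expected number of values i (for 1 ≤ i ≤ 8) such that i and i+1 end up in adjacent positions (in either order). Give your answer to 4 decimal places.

For each i ∈ {1,…,8}, let Xᵢ = 1 if i and i+1 are adjacent. P(Xᵢ=1) = 2·(9−1)!/9! = 2/9.
By linearity, E[ΣXᵢ] = (8)·(2/9) = 16/9.
≈ 1.7778

1.7778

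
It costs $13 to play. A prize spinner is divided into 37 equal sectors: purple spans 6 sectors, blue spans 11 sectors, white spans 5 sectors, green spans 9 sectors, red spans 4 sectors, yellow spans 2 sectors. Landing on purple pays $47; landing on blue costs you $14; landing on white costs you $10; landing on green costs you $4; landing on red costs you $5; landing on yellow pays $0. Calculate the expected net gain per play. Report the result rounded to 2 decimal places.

-$12.41

E[payout] = (6/37)·47 + (11/37)·(-14) + (5/37)·(-10) + (9/37)·(-4) + (4/37)·(-5) + (2/37)·0 = 22/37
Expected profit = 22/37 − 13 = -459/37 ≈ -$12.41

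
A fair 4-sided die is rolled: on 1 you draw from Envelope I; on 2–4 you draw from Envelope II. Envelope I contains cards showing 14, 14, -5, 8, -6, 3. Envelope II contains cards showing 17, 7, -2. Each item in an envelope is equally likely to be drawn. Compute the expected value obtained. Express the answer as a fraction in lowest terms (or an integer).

E[X | Envelope I] = (14 + 14 − 5 + 8 − 6 + 3)/6 = 14/3
E[X | Envelope II] = (17 + 7 − 2)/3 = 22/3
E[X] = (1/4)·14/3 + (3/4)·22/3 = 20/3

20/3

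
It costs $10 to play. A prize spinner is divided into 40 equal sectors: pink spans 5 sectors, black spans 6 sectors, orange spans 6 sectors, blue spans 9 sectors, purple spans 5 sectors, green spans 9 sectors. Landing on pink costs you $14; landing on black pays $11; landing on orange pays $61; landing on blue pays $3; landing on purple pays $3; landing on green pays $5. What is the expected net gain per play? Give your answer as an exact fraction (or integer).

E[payout] = (5/40)·(-14) + (6/40)·11 + (6/40)·61 + (9/40)·3 + (5/40)·3 + (9/40)·5 = 449/40
Expected profit = 449/40 − 10 = 49/40

49/40 dollars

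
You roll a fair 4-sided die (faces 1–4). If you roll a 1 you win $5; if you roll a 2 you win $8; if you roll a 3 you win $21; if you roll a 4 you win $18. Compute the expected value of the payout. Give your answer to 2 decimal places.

E[payout] = (1/4)·5 + (1/4)·8 + (1/4)·18 + (1/4)·21 = 13
≈ $13.00

$13.00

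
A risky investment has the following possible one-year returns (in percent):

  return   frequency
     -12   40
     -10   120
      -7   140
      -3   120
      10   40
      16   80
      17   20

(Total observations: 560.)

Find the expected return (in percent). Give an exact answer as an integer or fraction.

Total = 560, so P(return=-12) = 40/560, etc.
E[X] = (1/14)·(-12) + (3/14)·(-10) + (1/4)·(-7) + (3/14)·(-3) + (1/14)·10 + (1/7)·16 + (1/28)·17
     = -25/14

-25/14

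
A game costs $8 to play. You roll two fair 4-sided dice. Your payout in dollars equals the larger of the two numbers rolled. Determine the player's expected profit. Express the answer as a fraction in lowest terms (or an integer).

Distribution of the larger of the two numbers rolled: 1 w.p. 1/16, 2 w.p. 3/16, 3 w.p. 5/16, 4 w.p. 7/16
E[payout] = (1/16)·1 + (3/16)·2 + (5/16)·3 + (7/16)·4 = 25/8
Expected profit = 25/8 − 8 = -39/8

-39/8 dollars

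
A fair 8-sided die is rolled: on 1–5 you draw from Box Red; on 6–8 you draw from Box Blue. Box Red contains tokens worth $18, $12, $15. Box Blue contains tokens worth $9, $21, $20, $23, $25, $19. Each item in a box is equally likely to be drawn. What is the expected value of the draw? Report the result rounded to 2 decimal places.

$16.69

E[X | Box Red] = (18 + 12 + 15)/3 = 15
E[X | Box Blue] = (9 + 21 + 20 + 23 + 25 + 19)/6 = 39/2
E[X] = (5/8)·15 + (3/8)·39/2 = 267/16 ≈ 16.69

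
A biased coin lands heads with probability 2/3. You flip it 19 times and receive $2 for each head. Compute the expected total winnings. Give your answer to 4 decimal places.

$25.3333

E[#heads] = 19·2/3 = 38/3 (linearity over flips).
E[winnings] = 2·38/3 = 76/3.
≈ 25.3333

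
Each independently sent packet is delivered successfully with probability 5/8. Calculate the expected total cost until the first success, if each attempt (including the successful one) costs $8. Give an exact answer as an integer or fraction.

E[#attempts] = 1/p = 8/5; E[cost] = 8·8/5 = 64/5.

64/5 dollars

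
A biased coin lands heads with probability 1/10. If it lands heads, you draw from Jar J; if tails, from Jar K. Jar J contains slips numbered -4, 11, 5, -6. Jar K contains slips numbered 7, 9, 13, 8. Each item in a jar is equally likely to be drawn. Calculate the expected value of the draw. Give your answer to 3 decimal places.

E[X | Jar J] = (-4 + 11 + 5 − 6)/4 = 3/2
E[X | Jar K] = (7 + 9 + 13 + 8)/4 = 37/4
E[X] = (1/10)·3/2 + (9/10)·37/4 = 339/40 ≈ 8.475

8.475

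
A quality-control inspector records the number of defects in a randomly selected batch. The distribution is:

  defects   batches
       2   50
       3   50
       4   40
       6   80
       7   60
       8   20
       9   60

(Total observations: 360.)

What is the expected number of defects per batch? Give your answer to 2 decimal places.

Total = 360, so P(defects=2) = 50/360, etc.
E[X] = (5/36)·2 + (5/36)·3 + (1/9)·4 + (2/9)·6 + (1/6)·7 + (1/18)·8 + (1/6)·9
     = 67/12 ≈ 5.58

5.58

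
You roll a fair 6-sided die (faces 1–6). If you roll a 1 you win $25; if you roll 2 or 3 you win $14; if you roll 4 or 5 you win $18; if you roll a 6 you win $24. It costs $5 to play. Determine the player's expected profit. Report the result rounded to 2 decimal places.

$13.83

E[payout] = (1/3)·14 + (1/3)·18 + (1/6)·24 + (1/6)·25 = 113/6
Expected profit = 113/6 − 5 = 83/6 ≈ $13.83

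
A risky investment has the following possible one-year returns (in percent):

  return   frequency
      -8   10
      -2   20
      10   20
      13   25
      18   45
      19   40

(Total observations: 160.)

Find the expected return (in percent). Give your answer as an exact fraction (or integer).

Total = 160, so P(return=-8) = 10/160, etc.
E[X] = (1/16)·(-8) + (1/8)·(-2) + (1/8)·10 + (5/32)·13 + (9/32)·18 + (1/4)·19
     = 395/32

395/32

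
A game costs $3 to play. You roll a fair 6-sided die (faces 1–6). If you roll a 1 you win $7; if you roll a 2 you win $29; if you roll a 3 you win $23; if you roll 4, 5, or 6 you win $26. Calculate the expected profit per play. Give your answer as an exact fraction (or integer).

119/6 dollars

E[payout] = (1/6)·7 + (1/6)·23 + (1/2)·26 + (1/6)·29 = 137/6
Expected profit = 137/6 − 3 = 119/6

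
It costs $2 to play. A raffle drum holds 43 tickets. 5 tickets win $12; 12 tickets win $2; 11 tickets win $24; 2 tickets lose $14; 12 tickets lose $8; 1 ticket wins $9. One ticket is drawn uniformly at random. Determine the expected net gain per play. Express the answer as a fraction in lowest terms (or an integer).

147/43 dollars

E[payout] = (5/43)·12 + (12/43)·2 + (11/43)·24 + (2/43)·(-14) + (12/43)·(-8) + (1/43)·9 = 233/43
Expected profit = 233/43 − 2 = 147/43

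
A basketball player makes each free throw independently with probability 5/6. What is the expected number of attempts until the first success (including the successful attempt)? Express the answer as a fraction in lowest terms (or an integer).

6/5

For a geometric distribution, E[trials] = 1/p = 1/(5/6) = 6/5.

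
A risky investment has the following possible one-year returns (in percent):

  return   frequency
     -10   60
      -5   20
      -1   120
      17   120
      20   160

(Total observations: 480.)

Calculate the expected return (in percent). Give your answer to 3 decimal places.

9.208

Total = 480, so P(return=-10) = 60/480, etc.
E[X] = (1/8)·(-10) + (1/24)·(-5) + (1/4)·(-1) + (1/4)·17 + (1/3)·20
     = 221/24 ≈ 9.208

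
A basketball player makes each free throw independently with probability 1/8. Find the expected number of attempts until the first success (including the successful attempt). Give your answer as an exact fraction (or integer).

For a geometric distribution, E[trials] = 1/p = 1/(1/8) = 8.

8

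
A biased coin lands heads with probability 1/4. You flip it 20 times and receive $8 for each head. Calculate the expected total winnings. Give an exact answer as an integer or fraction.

$40

E[#heads] = 20·1/4 = 5 (linearity over flips).
E[winnings] = 8·5 = 40.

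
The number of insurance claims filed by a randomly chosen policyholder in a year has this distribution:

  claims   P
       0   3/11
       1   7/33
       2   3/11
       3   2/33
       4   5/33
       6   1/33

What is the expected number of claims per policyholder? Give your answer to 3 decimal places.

E[X] = (3/11)·0 + (7/33)·1 + (3/11)·2 + (2/33)·3 + (5/33)·4 + (1/33)·6
     = 19/11 ≈ 1.727

1.727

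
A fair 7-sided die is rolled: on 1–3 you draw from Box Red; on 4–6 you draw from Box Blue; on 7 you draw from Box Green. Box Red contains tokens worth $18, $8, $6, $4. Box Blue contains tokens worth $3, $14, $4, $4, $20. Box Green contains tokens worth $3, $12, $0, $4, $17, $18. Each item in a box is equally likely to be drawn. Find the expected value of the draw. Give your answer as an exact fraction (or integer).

E[X | Box Red] = (18 + 8 + 6 + 4)/4 = 9
E[X | Box Blue] = (3 + 14 + 4 + 4 + 20)/5 = 9
E[X | Box Green] = (3 + 12 + 0 + 4 + 17 + 18)/6 = 9
E[X] = (3/7)·9 + (3/7)·9 + (1/7)·9 = 9

$9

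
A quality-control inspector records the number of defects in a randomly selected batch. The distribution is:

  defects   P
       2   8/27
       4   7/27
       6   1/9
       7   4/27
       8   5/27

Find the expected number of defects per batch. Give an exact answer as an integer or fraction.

130/27

E[X] = (8/27)·2 + (7/27)·4 + (1/9)·6 + (4/27)·7 + (5/27)·8
     = 130/27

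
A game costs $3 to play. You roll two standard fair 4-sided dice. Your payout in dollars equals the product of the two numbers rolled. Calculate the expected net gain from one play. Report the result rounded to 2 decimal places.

$3.25

Distribution of the product of the two numbers rolled: 1 w.p. 1/16, 2 w.p. 1/8, 3 w.p. 1/8, 4 w.p. 3/16, 6 w.p. 1/8, 8 w.p. 1/8, …
E[payout] = (1/16)·1 + (1/8)·2 + (1/8)·3 + (3/16)·4 + (1/8)·6 + (1/8)·8 + (1/16)·9 + (1/8)·12 + (1/16)·16 = 25/4
Expected profit = 25/4 − 3 = 13/4 ≈ $3.25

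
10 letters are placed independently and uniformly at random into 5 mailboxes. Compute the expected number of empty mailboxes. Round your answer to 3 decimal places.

0.537

Let Xⱼ=1 if mailbox j is empty. P(Xⱼ=1) = ((5-1)/5)^10 = 1048576/9765625.
By linearity, E[#empty] = 5·1048576/9765625 = 1048576/1953125.
≈ 0.537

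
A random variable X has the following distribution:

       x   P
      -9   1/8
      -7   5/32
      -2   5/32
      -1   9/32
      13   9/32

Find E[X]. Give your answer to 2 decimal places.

0.84

E[X] = (1/8)·(-9) + (5/32)·(-7) + (5/32)·(-2) + (9/32)·(-1) + (9/32)·13
     = 27/32 ≈ 0.84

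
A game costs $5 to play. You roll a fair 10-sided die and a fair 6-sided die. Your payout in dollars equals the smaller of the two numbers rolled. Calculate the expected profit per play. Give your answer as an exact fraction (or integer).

Distribution of the smaller of the two numbers rolled: 1 w.p. 1/4, 2 w.p. 13/60, 3 w.p. 11/60, 4 w.p. 3/20, 5 w.p. 7/60, 6 w.p. 1/12
E[payout] = (1/4)·1 + (13/60)·2 + (11/60)·3 + (3/20)·4 + (7/60)·5 + (1/12)·6 = 35/12
Expected profit = 35/12 − 5 = -25/12

-25/12 dollars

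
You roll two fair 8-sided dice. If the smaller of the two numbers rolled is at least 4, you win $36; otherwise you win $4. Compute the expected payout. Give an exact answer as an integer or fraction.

E[payout] = (39/64)·4 + (25/64)·36 = 33/2

33/2 dollars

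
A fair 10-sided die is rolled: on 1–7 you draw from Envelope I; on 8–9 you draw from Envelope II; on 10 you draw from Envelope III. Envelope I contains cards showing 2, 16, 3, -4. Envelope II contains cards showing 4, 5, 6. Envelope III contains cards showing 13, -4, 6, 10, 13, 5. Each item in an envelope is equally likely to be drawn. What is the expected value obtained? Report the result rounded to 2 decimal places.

4.69

E[X | Envelope I] = (2 + 16 + 3 − 4)/4 = 17/4
E[X | Envelope II] = (4 + 5 + 6)/3 = 5
E[X | Envelope III] = (13 − 4 + 6 + 10 + 13 + 5)/6 = 43/6
E[X] = (7/10)·17/4 + (1/5)·5 + (1/10)·43/6 = 563/120 ≈ 4.69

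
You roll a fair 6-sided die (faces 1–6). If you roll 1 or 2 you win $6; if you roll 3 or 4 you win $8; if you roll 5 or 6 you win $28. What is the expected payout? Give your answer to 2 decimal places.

$14.00

E[payout] = (1/3)·6 + (1/3)·8 + (1/3)·28 = 14
≈ $14.00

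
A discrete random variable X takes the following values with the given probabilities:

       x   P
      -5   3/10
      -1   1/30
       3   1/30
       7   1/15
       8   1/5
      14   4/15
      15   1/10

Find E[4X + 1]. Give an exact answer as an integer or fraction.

E[4x+1] = (3/10)·(-19) + (1/30)·(-3) + (1/30)·13 + (1/15)·29 + (1/5)·33 + (4/15)·57 + (1/10)·61
     = 367/15

367/15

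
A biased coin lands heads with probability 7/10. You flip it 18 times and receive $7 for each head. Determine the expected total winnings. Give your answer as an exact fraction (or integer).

441/5 dollars

E[#heads] = 18·7/10 = 63/5 (linearity over flips).
E[winnings] = 7·63/5 = 441/5.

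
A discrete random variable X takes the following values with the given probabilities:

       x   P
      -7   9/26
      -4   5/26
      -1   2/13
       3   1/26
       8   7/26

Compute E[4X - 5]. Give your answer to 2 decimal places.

-9.31

E[4x-5] = (9/26)·(-33) + (5/26)·(-21) + (2/13)·(-9) + (1/26)·7 + (7/26)·27
     = -121/13 ≈ -9.31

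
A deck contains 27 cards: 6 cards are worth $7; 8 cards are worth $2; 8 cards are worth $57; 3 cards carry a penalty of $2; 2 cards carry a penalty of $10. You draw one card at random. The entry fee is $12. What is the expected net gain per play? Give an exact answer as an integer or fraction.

E[payout] = (6/27)·7 + (8/27)·2 + (8/27)·57 + (3/27)·(-2) + (2/27)·(-10) = 488/27
Expected profit = 488/27 − 12 = 164/27

164/27 dollars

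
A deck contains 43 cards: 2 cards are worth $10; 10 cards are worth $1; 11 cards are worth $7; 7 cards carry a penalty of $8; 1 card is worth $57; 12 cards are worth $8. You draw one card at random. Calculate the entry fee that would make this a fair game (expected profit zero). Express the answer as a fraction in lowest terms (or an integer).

E[payout] = (2/43)·10 + (10/43)·1 + (11/43)·7 + (7/43)·(-8) + (1/43)·57 + (12/43)·8 = 204/43
Fair fee = E[payout] = 204/43

204/43 dollars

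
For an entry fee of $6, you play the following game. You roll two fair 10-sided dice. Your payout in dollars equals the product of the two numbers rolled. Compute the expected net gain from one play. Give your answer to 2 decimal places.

$24.25

Distribution of the product of the two numbers rolled: 1 w.p. 1/100, 2 w.p. 1/50, 3 w.p. 1/50, 4 w.p. 3/100, 5 w.p. 1/50, 6 w.p. 1/25, …
E[payout] = (1/100)·1 + (1/50)·2 + (1/50)·3 + (3/100)·4 + (1/50)·5 + (1/25)·6 + (1/50)·7 + (1/25)·8 + (3/100)·9 + (1/25)·10 + (1/25)·12 + (1/50)·14 + (1/50)·15 + (3/100)·16 + (1/25)·18 + (1/25)·20 + (1/50)·21 + (1/25)·24 + (1/100)·25 + (1/50)·27 + (1/50)·28 + (1/25)·30 + (1/50)·32 + (1/50)·35 + (3/100)·36 + (1/25)·40 + (1/50)·42 + (1/50)·45 + (1/50)·48 + (1/100)·49 + (1/50)·50 + (1/50)·54 + (1/50)·56 + (1/50)·60 + (1/50)·63 + (1/100)·64 + (1/50)·70 + (1/50)·72 + (1/50)·80 + (1/100)·81 + (1/50)·90 + (1/100)·100 = 121/4
Expected profit = 121/4 − 6 = 97/4 ≈ $24.25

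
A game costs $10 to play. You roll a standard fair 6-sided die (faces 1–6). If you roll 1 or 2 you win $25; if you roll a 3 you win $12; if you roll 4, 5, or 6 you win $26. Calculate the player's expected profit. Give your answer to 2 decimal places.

E[payout] = (1/6)·12 + (1/3)·25 + (1/2)·26 = 70/3
Expected profit = 70/3 − 10 = 40/3 ≈ $13.33

$13.33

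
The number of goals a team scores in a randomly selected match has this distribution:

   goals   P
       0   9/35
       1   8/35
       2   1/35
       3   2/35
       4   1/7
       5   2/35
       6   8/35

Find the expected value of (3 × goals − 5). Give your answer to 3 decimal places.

E[3x-5] = (9/35)·(-5) + (8/35)·(-2) + (1/35)·1 + (2/35)·4 + (1/7)·7 + (2/35)·10 + (8/35)·13
     = 107/35 ≈ 3.057

3.057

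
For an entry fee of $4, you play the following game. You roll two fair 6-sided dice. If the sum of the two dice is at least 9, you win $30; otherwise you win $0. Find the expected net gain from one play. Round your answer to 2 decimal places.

E[payout] = (13/18)·0 + (5/18)·30 = 25/3
Expected profit = 25/3 − 4 = 13/3 ≈ $4.33

$4.33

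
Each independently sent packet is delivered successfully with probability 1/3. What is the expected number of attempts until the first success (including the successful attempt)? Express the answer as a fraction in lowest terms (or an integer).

For a geometric distribution, E[trials] = 1/p = 1/(1/3) = 3.

3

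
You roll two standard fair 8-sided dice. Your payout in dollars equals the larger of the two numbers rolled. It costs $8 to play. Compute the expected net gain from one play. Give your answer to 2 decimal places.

Distribution of the larger of the two numbers rolled: 1 w.p. 1/64, 2 w.p. 3/64, 3 w.p. 5/64, 4 w.p. 7/64, 5 w.p. 9/64, 6 w.p. 11/64, …
E[payout] = (1/64)·1 + (3/64)·2 + (5/64)·3 + (7/64)·4 + (9/64)·5 + (11/64)·6 + (13/64)·7 + (15/64)·8 = 93/16
Expected profit = 93/16 − 8 = -35/16 ≈ -$2.19

-$2.19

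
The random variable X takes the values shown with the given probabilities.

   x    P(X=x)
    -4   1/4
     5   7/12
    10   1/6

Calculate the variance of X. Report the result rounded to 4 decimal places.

E[X] = (1/4)·(-4) + (7/12)·5 + (1/6)·10 = 43/12
E[X²] = (1/4)·16 + (7/12)·25 + (1/6)·100 = 141/4
Var(X) = 141/4 − (43/12)² = 3227/144 ≈ 22.4097

22.4097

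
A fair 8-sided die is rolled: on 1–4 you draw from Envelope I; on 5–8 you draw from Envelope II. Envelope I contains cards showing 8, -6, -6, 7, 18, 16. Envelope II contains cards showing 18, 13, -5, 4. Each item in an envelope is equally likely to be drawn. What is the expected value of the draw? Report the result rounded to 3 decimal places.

E[X | Envelope I] = (8 − 6 − 6 + 7 + 18 + 16)/6 = 37/6
E[X | Envelope II] = (18 + 13 − 5 + 4)/4 = 15/2
E[X] = (1/2)·37/6 + (1/2)·15/2 = 41/6 ≈ 6.833

6.833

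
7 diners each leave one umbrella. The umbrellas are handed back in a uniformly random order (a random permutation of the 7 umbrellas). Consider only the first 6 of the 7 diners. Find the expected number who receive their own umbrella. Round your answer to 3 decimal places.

0.857

Let Xᵢ = 1 if person i gets their own umbrella. For each i, P(Xᵢ=1) = 1/7.
By linearity of expectation, E[X₁+…+X_6] = 6·(1/7) = 6/7.
≈ 0.857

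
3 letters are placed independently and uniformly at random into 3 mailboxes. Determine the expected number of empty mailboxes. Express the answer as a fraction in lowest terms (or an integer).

8/9

Let Xⱼ=1 if mailbox j is empty. P(Xⱼ=1) = ((3-1)/3)^3 = 8/27.
By linearity, E[#empty] = 3·8/27 = 8/9.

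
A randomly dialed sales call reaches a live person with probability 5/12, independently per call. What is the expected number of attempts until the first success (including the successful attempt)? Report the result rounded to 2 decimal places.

2.40

For a geometric distribution, E[trials] = 1/p = 1/(5/12) = 12/5.
≈ 2.40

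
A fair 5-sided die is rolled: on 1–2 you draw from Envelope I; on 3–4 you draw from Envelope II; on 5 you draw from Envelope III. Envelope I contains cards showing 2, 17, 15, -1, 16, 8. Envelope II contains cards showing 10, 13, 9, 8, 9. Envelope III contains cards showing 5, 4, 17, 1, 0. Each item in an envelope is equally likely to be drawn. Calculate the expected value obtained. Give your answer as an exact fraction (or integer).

44/5

E[X | Envelope I] = (2 + 17 + 15 − 1 + 16 + 8)/6 = 19/2
E[X | Envelope II] = (10 + 13 + 9 + 8 + 9)/5 = 49/5
E[X | Envelope III] = (5 + 4 + 17 + 1 + 0)/5 = 27/5
E[X] = (2/5)·19/2 + (2/5)·49/5 + (1/5)·27/5 = 44/5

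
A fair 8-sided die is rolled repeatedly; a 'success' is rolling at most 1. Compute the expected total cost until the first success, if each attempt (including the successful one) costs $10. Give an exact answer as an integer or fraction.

$80

E[#attempts] = 1/p = 8; E[cost] = 10·8 = 80.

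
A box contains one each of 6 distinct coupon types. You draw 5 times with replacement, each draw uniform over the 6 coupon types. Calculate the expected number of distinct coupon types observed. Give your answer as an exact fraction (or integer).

Let Xⱼ=1 if type j appears at least once. P(Xⱼ=1) = 1 − ((6−1)/6)^5 = 4651/7776.
E[#distinct] = 6·4651/7776 = 4651/1296.

4651/1296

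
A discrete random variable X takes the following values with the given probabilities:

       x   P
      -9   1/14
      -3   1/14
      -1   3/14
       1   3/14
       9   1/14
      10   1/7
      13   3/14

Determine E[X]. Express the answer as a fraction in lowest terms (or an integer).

E[X] = (1/14)·(-9) + (1/14)·(-3) + (3/14)·(-1) + (3/14)·1 + (1/14)·9 + (1/7)·10 + (3/14)·13
     = 4

4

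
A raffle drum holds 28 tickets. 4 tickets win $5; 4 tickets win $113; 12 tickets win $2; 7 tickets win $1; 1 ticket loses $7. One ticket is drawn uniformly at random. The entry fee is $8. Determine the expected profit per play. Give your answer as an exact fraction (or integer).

E[payout] = (4/28)·5 + (4/28)·113 + (12/28)·2 + (7/28)·1 + (1/28)·(-7) = 124/7
Expected profit = 124/7 − 8 = 68/7

68/7 dollars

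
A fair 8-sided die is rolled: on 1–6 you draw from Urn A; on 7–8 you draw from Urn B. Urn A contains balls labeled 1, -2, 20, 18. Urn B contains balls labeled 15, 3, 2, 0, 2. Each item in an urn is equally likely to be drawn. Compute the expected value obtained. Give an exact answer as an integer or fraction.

E[X | Urn A] = (1 − 2 + 20 + 18)/4 = 37/4
E[X | Urn B] = (15 + 3 + 2 + 0 + 2)/5 = 22/5
E[X] = (3/4)·37/4 + (1/4)·22/5 = 643/80

643/80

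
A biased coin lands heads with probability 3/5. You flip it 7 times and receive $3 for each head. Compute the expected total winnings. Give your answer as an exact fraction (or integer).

E[#heads] = 7·3/5 = 21/5 (linearity over flips).
E[winnings] = 3·21/5 = 63/5.

63/5 dollars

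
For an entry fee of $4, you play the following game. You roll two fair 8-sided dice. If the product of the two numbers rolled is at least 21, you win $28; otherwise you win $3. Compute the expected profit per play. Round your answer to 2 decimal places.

E[payout] = (19/32)·3 + (13/32)·28 = 421/32
Expected profit = 421/32 − 4 = 293/32 ≈ $9.16

$9.16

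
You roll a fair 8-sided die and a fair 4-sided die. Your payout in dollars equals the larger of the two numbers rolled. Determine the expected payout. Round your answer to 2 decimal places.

Distribution of the larger of the two numbers rolled: 1 w.p. 1/32, 2 w.p. 3/32, 3 w.p. 5/32, 4 w.p. 7/32, 5 w.p. 1/8, 6 w.p. 1/8, …
E[payout] = (1/32)·1 + (3/32)·2 + (5/32)·3 + (7/32)·4 + (1/8)·5 + (1/8)·6 + (1/8)·7 + (1/8)·8 = 77/16
≈ $4.81

$4.81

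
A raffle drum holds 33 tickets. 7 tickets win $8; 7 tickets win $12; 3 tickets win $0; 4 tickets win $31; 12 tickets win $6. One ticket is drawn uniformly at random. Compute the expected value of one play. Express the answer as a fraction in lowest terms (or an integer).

112/11 dollars

E[payout] = (7/33)·8 + (7/33)·12 + (3/33)·0 + (4/33)·31 + (12/33)·6 = 112/11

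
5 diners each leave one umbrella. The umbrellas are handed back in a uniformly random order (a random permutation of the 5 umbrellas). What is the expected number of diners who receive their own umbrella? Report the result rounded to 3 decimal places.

Let Xᵢ = 1 if person i gets their own umbrella. For each i, P(Xᵢ=1) = 1/5.
By linearity of expectation, E[X₁+…+X_5] = 5·(1/5) = 1.
≈ 1.000

1.000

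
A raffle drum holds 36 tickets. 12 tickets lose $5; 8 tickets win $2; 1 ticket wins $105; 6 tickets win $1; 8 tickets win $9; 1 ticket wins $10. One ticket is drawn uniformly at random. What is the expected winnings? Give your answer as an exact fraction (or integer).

E[payout] = (12/36)·(-5) + (8/36)·2 + (1/36)·105 + (6/36)·1 + (8/36)·9 + (1/36)·10 = 149/36

149/36 dollars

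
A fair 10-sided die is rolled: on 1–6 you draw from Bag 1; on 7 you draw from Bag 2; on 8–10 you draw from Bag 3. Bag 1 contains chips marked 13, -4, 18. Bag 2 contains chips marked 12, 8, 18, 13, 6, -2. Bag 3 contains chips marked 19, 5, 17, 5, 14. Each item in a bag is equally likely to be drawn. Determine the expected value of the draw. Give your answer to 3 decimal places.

9.917

E[X | Bag 1] = (13 − 4 + 18)/3 = 9
E[X | Bag 2] = (12 + 8 + 18 + 13 + 6 − 2)/6 = 55/6
E[X | Bag 3] = (19 + 5 + 17 + 5 + 14)/5 = 12
E[X] = (3/5)·9 + (1/10)·55/6 + (3/10)·12 = 119/12 ≈ 9.917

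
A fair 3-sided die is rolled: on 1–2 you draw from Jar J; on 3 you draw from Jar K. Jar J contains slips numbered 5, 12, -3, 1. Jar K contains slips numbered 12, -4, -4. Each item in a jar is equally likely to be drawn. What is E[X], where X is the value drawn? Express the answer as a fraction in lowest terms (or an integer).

53/18

E[X | Jar J] = (5 + 12 − 3 + 1)/4 = 15/4
E[X | Jar K] = (12 − 4 − 4)/3 = 4/3
E[X] = (2/3)·15/4 + (1/3)·4/3 = 53/18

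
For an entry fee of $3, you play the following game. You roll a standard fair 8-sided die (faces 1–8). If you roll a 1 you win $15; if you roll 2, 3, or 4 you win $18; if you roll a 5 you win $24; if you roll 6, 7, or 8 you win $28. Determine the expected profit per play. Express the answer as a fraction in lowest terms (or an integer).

153/8 dollars

E[payout] = (1/8)·15 + (3/8)·18 + (1/8)·24 + (3/8)·28 = 177/8
Expected profit = 177/8 − 3 = 153/8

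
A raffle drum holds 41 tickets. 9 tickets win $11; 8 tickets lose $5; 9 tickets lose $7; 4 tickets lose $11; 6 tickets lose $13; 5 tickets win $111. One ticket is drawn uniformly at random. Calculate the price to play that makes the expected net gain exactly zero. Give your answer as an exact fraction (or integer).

429/41 dollars

E[payout] = (9/41)·11 + (8/41)·(-5) + (9/41)·(-7) + (4/41)·(-11) + (6/41)·(-13) + (5/41)·111 = 429/41
Fair fee = E[payout] = 429/41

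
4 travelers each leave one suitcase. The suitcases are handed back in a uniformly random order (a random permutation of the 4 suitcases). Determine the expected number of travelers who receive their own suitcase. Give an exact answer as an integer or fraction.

1

Let Xᵢ = 1 if person i gets their own suitcase. For each i, P(Xᵢ=1) = 1/4.
By linearity of expectation, E[X₁+…+X_4] = 4·(1/4) = 1.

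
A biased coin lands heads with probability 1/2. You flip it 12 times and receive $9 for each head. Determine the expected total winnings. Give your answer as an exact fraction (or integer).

$54

E[#heads] = 12·1/2 = 6 (linearity over flips).
E[winnings] = 9·6 = 54.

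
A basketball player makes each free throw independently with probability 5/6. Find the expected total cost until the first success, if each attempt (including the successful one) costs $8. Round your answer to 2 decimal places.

E[#attempts] = 1/p = 6/5; E[cost] = 8·6/5 = 48/5.
≈ 9.60

$9.60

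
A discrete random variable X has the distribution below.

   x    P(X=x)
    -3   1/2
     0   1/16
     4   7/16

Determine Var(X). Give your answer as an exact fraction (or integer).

183/16

E[X] = (1/2)·(-3) + (1/16)·0 + (7/16)·4 = 1/4
E[X²] = (1/2)·9 + (1/16)·0 + (7/16)·16 = 23/2
Var(X) = 23/2 − (1/4)² = 183/16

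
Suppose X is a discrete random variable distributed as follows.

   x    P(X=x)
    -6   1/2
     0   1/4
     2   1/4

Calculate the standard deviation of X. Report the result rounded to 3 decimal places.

3.571

E[X] = -5/2, E[X²] = 19
Var(X) = E[X²] − (E[X])² = 19 − 25/4 = 51/4
SD(X) = √(51/4) ≈ 3.571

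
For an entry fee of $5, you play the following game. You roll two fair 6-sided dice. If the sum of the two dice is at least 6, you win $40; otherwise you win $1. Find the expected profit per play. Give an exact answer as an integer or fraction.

145/6 dollars

E[payout] = (5/18)·1 + (13/18)·40 = 175/6
Expected profit = 175/6 − 5 = 145/6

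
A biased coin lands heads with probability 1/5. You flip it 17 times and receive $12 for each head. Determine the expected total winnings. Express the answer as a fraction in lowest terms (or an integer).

E[#heads] = 17·1/5 = 17/5 (linearity over flips).
E[winnings] = 12·17/5 = 204/5.

204/5 dollars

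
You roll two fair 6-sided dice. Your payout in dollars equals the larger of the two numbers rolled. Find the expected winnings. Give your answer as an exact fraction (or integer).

161/36 dollars

Distribution of the larger of the two numbers rolled: 1 w.p. 1/36, 2 w.p. 1/12, 3 w.p. 5/36, 4 w.p. 7/36, 5 w.p. 1/4, 6 w.p. 11/36
E[payout] = (1/36)·1 + (1/12)·2 + (5/36)·3 + (7/36)·4 + (1/4)·5 + (11/36)·6 = 161/36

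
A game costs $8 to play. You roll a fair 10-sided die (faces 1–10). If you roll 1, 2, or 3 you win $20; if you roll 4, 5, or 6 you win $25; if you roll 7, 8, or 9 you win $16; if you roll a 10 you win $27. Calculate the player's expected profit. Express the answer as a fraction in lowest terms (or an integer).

$13

E[payout] = (3/10)·16 + (3/10)·20 + (3/10)·25 + (1/10)·27 = 21
Expected profit = 21 − 8 = 13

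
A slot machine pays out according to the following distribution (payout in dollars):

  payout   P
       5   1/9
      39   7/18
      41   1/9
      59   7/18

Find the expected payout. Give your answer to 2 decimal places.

E[X] = (1/9)·5 + (7/18)·39 + (1/9)·41 + (7/18)·59
     = 389/9 ≈ 43.22

$43.22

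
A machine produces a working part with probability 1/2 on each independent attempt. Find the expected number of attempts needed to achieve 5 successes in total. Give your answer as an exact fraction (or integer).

By linearity (sum of 5 independent geometric waits), E[trials] = 5/p = 5/(1/2) = 10.

10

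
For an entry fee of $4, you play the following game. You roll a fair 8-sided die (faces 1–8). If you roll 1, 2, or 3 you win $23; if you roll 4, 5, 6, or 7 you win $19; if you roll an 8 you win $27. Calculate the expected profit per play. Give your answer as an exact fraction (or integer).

E[payout] = (1/2)·19 + (3/8)·23 + (1/8)·27 = 43/2
Expected profit = 43/2 − 4 = 35/2

35/2 dollars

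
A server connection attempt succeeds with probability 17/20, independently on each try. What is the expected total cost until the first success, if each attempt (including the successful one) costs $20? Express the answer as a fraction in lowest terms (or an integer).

E[#attempts] = 1/p = 20/17; E[cost] = 20·20/17 = 400/17.

400/17 dollars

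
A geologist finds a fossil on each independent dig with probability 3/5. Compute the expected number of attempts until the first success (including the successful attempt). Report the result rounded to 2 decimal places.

For a geometric distribution, E[trials] = 1/p = 1/(3/5) = 5/3.
≈ 1.67

1.67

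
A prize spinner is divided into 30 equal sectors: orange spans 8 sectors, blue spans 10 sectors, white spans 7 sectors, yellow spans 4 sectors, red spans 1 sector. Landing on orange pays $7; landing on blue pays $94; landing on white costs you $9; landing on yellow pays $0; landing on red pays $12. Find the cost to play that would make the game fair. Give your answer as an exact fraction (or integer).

63/2 dollars

E[payout] = (8/30)·7 + (10/30)·94 + (7/30)·(-9) + (4/30)·0 + (1/30)·12 = 63/2
Fair fee = E[payout] = 63/2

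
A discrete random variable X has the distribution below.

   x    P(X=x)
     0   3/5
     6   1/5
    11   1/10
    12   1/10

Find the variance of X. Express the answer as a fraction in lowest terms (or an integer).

429/20

E[X] = (3/5)·0 + (1/5)·6 + (1/10)·11 + (1/10)·12 = 7/2
E[X²] = (3/5)·0 + (1/5)·36 + (1/10)·121 + (1/10)·144 = 337/10
Var(X) = 337/10 − (7/2)² = 429/20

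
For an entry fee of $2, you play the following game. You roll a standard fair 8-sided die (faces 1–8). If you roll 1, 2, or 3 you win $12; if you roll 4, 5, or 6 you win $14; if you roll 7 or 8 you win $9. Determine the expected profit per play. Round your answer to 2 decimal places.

E[payout] = (1/4)·9 + (3/8)·12 + (3/8)·14 = 12
Expected profit = 12 − 2 = 10 ≈ $10.00

$10.00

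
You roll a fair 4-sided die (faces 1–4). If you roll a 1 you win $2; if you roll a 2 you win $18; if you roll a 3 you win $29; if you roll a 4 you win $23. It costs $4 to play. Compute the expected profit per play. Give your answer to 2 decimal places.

E[payout] = (1/4)·2 + (1/4)·18 + (1/4)·23 + (1/4)·29 = 18
Expected profit = 18 − 4 = 14 ≈ $14.00

$14.00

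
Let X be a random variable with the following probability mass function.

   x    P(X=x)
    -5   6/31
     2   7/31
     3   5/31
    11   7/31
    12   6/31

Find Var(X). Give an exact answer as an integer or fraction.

E[X] = (6/31)·(-5) + (7/31)·2 + (5/31)·3 + (7/31)·11 + (6/31)·12 = 148/31
E[X²] = (6/31)·25 + (7/31)·4 + (5/31)·9 + (7/31)·121 + (6/31)·144 = 1934/31
Var(X) = 1934/31 − (148/31)² = 38050/961

38050/961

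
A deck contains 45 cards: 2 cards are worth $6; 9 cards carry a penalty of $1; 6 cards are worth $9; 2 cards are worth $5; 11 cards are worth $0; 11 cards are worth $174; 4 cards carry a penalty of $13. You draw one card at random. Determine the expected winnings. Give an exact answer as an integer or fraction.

E[payout] = (2/45)·6 + (9/45)·(-1) + (6/45)·9 + (2/45)·5 + (11/45)·0 + (11/45)·174 + (4/45)·(-13) = 643/15

643/15 dollars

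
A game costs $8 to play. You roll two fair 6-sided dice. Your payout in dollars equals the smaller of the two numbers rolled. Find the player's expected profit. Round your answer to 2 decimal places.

Distribution of the smaller of the two numbers rolled: 1 w.p. 11/36, 2 w.p. 1/4, 3 w.p. 7/36, 4 w.p. 5/36, 5 w.p. 1/12, 6 w.p. 1/36
E[payout] = (11/36)·1 + (1/4)·2 + (7/36)·3 + (5/36)·4 + (1/12)·5 + (1/36)·6 = 91/36
Expected profit = 91/36 − 8 = -197/36 ≈ -$5.47

-$5.47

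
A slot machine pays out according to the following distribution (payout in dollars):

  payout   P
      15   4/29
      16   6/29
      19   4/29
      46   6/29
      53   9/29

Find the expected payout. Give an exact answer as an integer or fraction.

985/29 dollars

E[X] = (4/29)·15 + (6/29)·16 + (4/29)·19 + (6/29)·46 + (9/29)·53
     = 985/29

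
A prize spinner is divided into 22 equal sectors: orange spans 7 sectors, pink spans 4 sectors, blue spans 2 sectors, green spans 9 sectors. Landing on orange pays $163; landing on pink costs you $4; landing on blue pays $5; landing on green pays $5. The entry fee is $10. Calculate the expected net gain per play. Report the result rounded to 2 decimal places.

E[payout] = (7/22)·163 + (4/22)·(-4) + (2/22)·5 + (9/22)·5 = 590/11
Expected profit = 590/11 − 10 = 480/11 ≈ $43.64

$43.64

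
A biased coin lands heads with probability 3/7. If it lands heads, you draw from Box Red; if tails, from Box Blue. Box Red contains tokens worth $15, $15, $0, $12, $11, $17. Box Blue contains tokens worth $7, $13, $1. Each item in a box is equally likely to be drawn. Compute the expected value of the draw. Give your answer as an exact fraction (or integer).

E[X | Box Red] = (15 + 15 + 0 + 12 + 11 + 17)/6 = 35/3
E[X | Box Blue] = (7 + 13 + 1)/3 = 7
E[X] = (3/7)·35/3 + (4/7)·7 = 9

$9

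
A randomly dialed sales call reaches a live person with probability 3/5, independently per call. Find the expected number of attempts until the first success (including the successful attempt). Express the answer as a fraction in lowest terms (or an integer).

For a geometric distribution, E[trials] = 1/p = 1/(3/5) = 5/3.

5/3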